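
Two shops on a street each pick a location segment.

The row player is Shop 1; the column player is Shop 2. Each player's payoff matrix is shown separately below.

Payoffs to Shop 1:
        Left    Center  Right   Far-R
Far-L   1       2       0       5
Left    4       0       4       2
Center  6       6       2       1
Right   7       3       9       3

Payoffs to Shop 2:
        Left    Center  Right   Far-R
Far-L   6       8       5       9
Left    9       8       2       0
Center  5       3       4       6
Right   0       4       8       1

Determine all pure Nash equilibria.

Mark each player's best response to every combination of opponents' strategies; a profile where every player is best-responding is a pure Nash equilibrium.
Shop 1 against Left: payoffs 1, 4, 6, 7 → best response Right.
Shop 1 against Center: payoffs 2, 0, 6, 3 → best response Center.
Shop 1 against Right: payoffs 0, 4, 2, 9 → best response Right.
Shop 1 against Far-R: payoffs 5, 2, 1, 3 → best response Far-L.
Shop 2 against Far-L: payoffs 6, 8, 5, 9 → best response Far-R.
Shop 2 against Left: payoffs 9, 8, 2, 0 → best response Left.
Shop 2 against Center: payoffs 5, 3, 4, 6 → best response Far-R.
Shop 2 against Right: payoffs 0, 4, 8, 1 → best response Right.
Mutual best responses: (Far-L, Far-R); (Right, Right).

Pure-strategy Nash equilibria: (Far-L, Far-R) and (Right, Right)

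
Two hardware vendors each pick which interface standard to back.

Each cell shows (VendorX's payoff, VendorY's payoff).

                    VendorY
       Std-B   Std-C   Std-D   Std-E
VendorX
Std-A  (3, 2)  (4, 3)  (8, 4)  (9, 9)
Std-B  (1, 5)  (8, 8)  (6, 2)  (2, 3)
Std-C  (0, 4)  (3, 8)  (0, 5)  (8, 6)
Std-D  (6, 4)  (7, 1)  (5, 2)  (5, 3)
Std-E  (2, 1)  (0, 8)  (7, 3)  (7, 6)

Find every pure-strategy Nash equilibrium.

The pure Nash equilibria are (Std-A, Std-E), (Std-B, Std-C), (Std-D, Std-B).

For each player, find the best response to each opponent profile; mutual best responses are the pure NE.
VendorX against Std-B: payoffs 3, 1, 0, 6, 2 → best response Std-D.
VendorX against Std-C: payoffs 4, 8, 3, 7, 0 → best response Std-B.
VendorX against Std-D: payoffs 8, 6, 0, 5, 7 → best response Std-A.
VendorX against Std-E: payoffs 9, 2, 8, 5, 7 → best response Std-A.
VendorY against Std-A: payoffs 2, 3, 4, 9 → best response Std-E.
VendorY against Std-B: payoffs 5, 8, 2, 3 → best response Std-C.
VendorY against Std-C: payoffs 4, 8, 5, 6 → best response Std-C.
VendorY against Std-D: payoffs 4, 1, 2, 3 → best response Std-B.
VendorY against Std-E: payoffs 1, 8, 3, 6 → best response Std-C.
Mutual best responses: (Std-A, Std-E); (Std-B, Std-C); (Std-D, Std-B).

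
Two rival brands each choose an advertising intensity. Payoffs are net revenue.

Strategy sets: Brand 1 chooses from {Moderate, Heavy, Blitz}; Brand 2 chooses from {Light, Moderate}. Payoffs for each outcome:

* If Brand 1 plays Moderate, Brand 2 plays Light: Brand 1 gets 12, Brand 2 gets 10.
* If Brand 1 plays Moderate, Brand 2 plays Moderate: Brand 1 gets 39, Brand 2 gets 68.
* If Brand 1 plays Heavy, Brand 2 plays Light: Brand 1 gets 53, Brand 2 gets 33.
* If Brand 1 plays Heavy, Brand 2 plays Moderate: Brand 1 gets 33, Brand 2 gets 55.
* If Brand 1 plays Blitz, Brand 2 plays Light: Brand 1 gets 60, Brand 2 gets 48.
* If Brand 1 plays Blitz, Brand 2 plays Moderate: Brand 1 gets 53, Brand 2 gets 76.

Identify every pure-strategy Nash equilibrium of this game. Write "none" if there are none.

(Blitz, Moderate)

For each strategy profile, look for a profitable unilateral deviation.
(Moderate, Light): Brand 1 can switch to Heavy (12 → 53). Not NE.
(Moderate, Moderate): Brand 1 can switch to Blitz (39 → 53). Not NE.
(Heavy, Light): Brand 1 can switch to Blitz (53 → 60). Not NE.
(Heavy, Moderate): Brand 1 can switch to Moderate (33 → 39). Not NE.
(Blitz, Light): Brand 2 can switch to Moderate (48 → 76). Not NE.
(Blitz, Moderate): Brand 1 gets 53, best alternative 39; Brand 2 gets 76, best alternative 48. No profitable deviation — NE.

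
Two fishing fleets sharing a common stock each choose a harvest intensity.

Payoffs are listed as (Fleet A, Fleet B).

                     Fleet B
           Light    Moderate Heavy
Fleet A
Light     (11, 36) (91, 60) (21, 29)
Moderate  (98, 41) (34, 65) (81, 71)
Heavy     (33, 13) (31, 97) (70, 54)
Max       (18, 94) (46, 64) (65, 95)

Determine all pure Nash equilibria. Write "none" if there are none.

(Light, Moderate); (Moderate, Heavy)

(Light, Light): Fleet A can switch to Moderate (11 → 98). Not NE.
(Light, Moderate): Fleet A gets 91, best alternative 46; Fleet B gets 60, best alternative 36. No profitable deviation — NE.
(Light, Heavy): Fleet A can switch to Moderate (21 → 81). Not NE.
(Moderate, Light): Fleet B can switch to Moderate (41 → 65). Not NE.
(Moderate, Moderate): Fleet A can switch to Light (34 → 91). Not NE.
(Moderate, Heavy): Fleet A gets 81, best alternative 70; Fleet B gets 71, best alternative 65. No profitable deviation — NE.
(Heavy, Light): Fleet A can switch to Moderate (33 → 98). Not NE.
(Heavy, Moderate): Fleet A can switch to Light (31 → 91). Not NE.
(Heavy, Heavy): Fleet A can switch to Moderate (70 → 81). Not NE.
(Max, Light): Fleet A can switch to Moderate (18 → 98). Not NE.
(The remaining 2 profiles each have a profitable deviation by the same check.)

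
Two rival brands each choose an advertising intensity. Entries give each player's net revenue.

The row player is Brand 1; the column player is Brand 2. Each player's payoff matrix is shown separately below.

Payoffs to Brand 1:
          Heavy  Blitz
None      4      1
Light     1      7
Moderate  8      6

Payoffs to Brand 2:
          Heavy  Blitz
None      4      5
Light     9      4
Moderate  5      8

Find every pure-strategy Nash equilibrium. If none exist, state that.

This game has no pure Nash equilibrium.

Brand 1 against Heavy: payoffs 4, 1, 8 → best response Moderate.
Brand 1 against Blitz: payoffs 1, 7, 6 → best response Light.
Brand 2 against None: payoffs 4, 5 → best response Blitz.
Brand 2 against Light: payoffs 9, 4 → best response Heavy.
Brand 2 against Moderate: payoffs 5, 8 → best response Blitz.
No profile is a mutual best response for all players.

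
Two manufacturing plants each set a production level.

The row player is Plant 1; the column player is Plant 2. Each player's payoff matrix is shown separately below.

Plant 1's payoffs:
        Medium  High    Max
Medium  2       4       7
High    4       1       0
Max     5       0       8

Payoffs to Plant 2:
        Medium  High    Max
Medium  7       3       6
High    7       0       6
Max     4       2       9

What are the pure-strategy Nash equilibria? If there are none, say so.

The unique pure-strategy Nash equilibrium is (Max, Max).

Plant 1 against Medium: payoffs 2, 4, 5 → best response Max.
Plant 1 against High: payoffs 4, 1, 0 → best response Medium.
Plant 1 against Max: payoffs 7, 0, 8 → best response Max.
Plant 2 against Medium: payoffs 7, 3, 6 → best response Medium.
Plant 2 against High: payoffs 7, 0, 6 → best response Medium.
Plant 2 against Max: payoffs 4, 2, 9 → best response Max.
Mutual best responses: (Max, Max).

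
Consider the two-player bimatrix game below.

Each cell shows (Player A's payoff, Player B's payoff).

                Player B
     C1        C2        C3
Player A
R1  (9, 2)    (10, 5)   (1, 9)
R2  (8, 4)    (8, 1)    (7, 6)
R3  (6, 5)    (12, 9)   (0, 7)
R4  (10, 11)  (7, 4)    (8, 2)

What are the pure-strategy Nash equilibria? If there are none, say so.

(R3, C2) and (R4, C1)

Player A against C1: payoffs 9, 8, 6, 10 → best response R4.
Player A against C2: payoffs 10, 8, 12, 7 → best response R3.
Player A against C3: payoffs 1, 7, 0, 8 → best response R4.
Player B against R1: payoffs 2, 5, 9 → best response C3.
Player B against R2: payoffs 4, 1, 6 → best response C3.
Player B against R3: payoffs 5, 9, 7 → best response C2.
Player B against R4: payoffs 11, 4, 2 → best response C1.
Mutual best responses: (R3, C2); (R4, C1).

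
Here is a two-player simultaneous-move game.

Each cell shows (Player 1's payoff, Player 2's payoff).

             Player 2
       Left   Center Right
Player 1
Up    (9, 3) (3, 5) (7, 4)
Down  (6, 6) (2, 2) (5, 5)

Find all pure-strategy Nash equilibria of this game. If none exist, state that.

Pure NE: (Up, Center)

Player 1 against Left: payoffs 9, 6 → best response Up.
Player 1 against Center: payoffs 3, 2 → best response Up.
Player 1 against Right: payoffs 7, 5 → best response Up.
Player 2 against Up: payoffs 3, 5, 4 → best response Center.
Player 2 against Down: payoffs 6, 2, 5 → best response Left.
Mutual best responses: (Up, Center).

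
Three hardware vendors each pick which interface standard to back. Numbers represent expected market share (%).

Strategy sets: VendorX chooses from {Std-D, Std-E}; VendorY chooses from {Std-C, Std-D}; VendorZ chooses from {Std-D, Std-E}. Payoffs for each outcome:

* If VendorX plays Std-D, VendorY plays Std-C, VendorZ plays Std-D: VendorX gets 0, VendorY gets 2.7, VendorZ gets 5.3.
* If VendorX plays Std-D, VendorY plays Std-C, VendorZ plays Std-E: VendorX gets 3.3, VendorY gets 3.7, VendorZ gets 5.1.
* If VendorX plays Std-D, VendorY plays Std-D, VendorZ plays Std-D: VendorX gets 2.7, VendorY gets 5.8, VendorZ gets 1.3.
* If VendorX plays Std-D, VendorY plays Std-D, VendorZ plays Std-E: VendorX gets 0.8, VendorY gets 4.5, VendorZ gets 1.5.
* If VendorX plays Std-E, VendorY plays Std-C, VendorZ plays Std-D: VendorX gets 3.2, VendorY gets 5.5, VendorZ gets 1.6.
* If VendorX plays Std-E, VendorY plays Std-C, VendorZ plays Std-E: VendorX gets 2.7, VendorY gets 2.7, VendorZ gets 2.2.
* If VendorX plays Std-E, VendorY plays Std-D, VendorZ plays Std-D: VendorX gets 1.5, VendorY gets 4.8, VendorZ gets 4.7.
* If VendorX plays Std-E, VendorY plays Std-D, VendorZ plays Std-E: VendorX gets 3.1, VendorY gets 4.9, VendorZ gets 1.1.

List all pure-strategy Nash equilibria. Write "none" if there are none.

(Std-D, Std-C, Std-D): VendorX can switch to Std-E (0 → 3.2). Not NE.
(Std-D, Std-C, Std-E): VendorY can switch to Std-D (3.7 → 4.5). Not NE.
(Std-D, Std-D, Std-D): VendorZ can switch to Std-E (1.3 → 1.5). Not NE.
(Std-D, Std-D, Std-E): VendorX can switch to Std-E (0.8 → 3.1). Not NE.
(Std-E, Std-C, Std-D): VendorZ can switch to Std-E (1.6 → 2.2). Not NE.
(Std-E, Std-C, Std-E): VendorX can switch to Std-D (2.7 → 3.3). Not NE.
(The remaining 2 profiles each have a profitable deviation by the same check.)

This game has no pure Nash equilibrium.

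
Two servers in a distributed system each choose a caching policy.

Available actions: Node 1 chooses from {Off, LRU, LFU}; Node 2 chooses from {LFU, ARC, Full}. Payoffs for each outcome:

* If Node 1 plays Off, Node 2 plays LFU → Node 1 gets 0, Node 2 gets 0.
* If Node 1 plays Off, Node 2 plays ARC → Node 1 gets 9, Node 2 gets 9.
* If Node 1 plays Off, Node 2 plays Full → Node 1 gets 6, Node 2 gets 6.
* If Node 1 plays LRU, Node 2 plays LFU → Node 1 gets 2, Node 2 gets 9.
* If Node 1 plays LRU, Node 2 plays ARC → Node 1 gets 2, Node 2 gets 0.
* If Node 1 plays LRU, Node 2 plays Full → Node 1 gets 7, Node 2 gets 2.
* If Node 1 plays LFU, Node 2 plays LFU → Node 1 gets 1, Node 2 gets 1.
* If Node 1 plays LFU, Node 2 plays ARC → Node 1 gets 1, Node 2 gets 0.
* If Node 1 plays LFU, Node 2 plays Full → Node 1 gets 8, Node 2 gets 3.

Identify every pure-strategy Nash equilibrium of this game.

(Off, LFU): Node 1 can switch to LRU (0 → 2). Not NE.
(Off, ARC): Node 1 gets 9, best alternative 2; Node 2 gets 9, best alternative 6. No profitable deviation — NE.
(Off, Full): Node 1 can switch to LRU (6 → 7). Not NE.
(LRU, LFU): Node 1 gets 2, best alternative 1; Node 2 gets 9, best alternative 2. No profitable deviation — NE.
(LRU, ARC): Node 1 can switch to Off (2 → 9). Not NE.
(LRU, Full): Node 1 can switch to LFU (7 → 8). Not NE.
(LFU, LFU): Node 1 can switch to LRU (1 → 2). Not NE.
(LFU, ARC): Node 1 can switch to Off (1 → 9). Not NE.
(LFU, Full): Node 1 gets 8, best alternative 7; Node 2 gets 3, best alternative 1. No profitable deviation — NE.

The pure Nash equilibria are (Off, ARC) and (LRU, LFU) and (LFU, Full).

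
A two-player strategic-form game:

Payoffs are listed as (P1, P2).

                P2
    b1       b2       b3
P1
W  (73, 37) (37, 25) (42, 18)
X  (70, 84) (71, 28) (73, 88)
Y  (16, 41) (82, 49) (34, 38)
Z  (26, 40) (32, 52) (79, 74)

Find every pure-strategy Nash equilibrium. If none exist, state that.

(W, b1): P1 gets 73, best alternative 70; P2 gets 37, best alternative 25. No profitable deviation — NE.
(W, b2): P1 can switch to X (37 → 71). Not NE.
(W, b3): P1 can switch to X (42 → 73). Not NE.
(X, b1): P1 can switch to W (70 → 73). Not NE.
(X, b2): P1 can switch to Y (71 → 82). Not NE.
(X, b3): P1 can switch to Z (73 → 79). Not NE.
(Y, b1): P1 can switch to W (16 → 73). Not NE.
(Y, b2): P1 gets 82, best alternative 71; P2 gets 49, best alternative 41. No profitable deviation — NE.
(Y, b3): P1 can switch to W (34 → 42). Not NE.
(Z, b1): P1 can switch to W (26 → 73). Not NE.
(Z, b2): P1 can switch to W (32 → 37). Not NE.
(Z, b3): P1 gets 79, best alternative 73; P2 gets 74, best alternative 52. No profitable deviation — NE.

The pure Nash equilibria are (W, b1) and (Y, b2) and (Z, b3).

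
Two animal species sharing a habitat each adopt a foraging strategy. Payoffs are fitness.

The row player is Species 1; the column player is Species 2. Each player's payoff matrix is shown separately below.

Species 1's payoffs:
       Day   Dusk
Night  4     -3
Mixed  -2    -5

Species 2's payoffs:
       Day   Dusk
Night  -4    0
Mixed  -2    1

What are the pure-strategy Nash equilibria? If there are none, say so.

(Night, Dusk)

For each player, find the best response to each opponent profile; mutual best responses are the pure NE.
Species 1 against Day: payoffs 4, -2 → best response Night.
Species 1 against Dusk: payoffs -3, -5 → best response Night.
Species 2 against Night: payoffs -4, 0 → best response Dusk.
Species 2 against Mixed: payoffs -2, 1 → best response Dusk.
Mutual best responses: (Night, Dusk).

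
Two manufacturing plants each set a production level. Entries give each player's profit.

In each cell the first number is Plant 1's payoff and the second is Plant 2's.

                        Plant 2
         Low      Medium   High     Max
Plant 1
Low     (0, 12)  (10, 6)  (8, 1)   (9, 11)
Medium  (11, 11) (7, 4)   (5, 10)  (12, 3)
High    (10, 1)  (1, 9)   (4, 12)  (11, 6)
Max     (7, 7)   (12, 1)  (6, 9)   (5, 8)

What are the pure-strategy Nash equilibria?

(Medium, Low)

For each strategy profile, look for a profitable unilateral deviation.
(Low, Low): Plant 1 can switch to Medium (0 → 11). Not NE.
(Low, Medium): Plant 1 can switch to Max (10 → 12). Not NE.
(Low, High): Plant 2 can switch to Low (1 → 12). Not NE.
(Low, Max): Plant 1 can switch to Medium (9 → 12). Not NE.
(Medium, Low): Plant 1 gets 11, best alternative 10; Plant 2 gets 11, best alternative 10. No profitable deviation — NE.
(Medium, Medium): Plant 1 can switch to Low (7 → 10). Not NE.
(Medium, High): Plant 1 can switch to Low (5 → 8). Not NE.
(Medium, Max): Plant 2 can switch to Low (3 → 11). Not NE.
(High, Low): Plant 1 can switch to Medium (10 → 11). Not NE.
(High, Medium): Plant 1 can switch to Low (1 → 10). Not NE.
(High, High): Plant 1 can switch to Low (4 → 8). Not NE.
(The remaining 5 profiles each have a profitable deviation by the same check.)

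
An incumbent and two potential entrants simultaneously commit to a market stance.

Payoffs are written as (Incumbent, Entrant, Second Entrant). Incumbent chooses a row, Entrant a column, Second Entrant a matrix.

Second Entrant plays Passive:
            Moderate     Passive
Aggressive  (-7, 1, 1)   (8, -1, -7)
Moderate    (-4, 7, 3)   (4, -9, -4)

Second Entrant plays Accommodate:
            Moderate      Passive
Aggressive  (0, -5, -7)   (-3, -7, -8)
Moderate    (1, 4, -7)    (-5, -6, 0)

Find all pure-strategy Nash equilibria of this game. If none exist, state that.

Incumbent against (Moderate, Passive): payoffs -7, -4 → best response Moderate.
Incumbent against (Moderate, Accommodate): payoffs 0, 1 → best response Moderate.
Incumbent against (Passive, Passive): payoffs 8, 4 → best response Aggressive.
Incumbent against (Passive, Accommodate): payoffs -3, -5 → best response Aggressive.
Entrant against (Aggressive, Passive): payoffs 1, -1 → best response Moderate.
Entrant against (Aggressive, Accommodate): payoffs -5, -7 → best response Moderate.
Entrant against (Moderate, Passive): payoffs 7, -9 → best response Moderate.
Entrant against (Moderate, Accommodate): payoffs 4, -6 → best response Moderate.
Second Entrant against (Aggressive, Moderate): payoffs 1, -7 → best response Passive.
Second Entrant against (Aggressive, Passive): payoffs -7, -8 → best response Passive.
Second Entrant against (Moderate, Moderate): payoffs 3, -7 → best response Passive.
Second Entrant against (Moderate, Passive): payoffs -4, 0 → best response Accommodate.
Mutual best responses: (Moderate, Moderate, Passive).

Pure NE: (Moderate, Moderate, Passive)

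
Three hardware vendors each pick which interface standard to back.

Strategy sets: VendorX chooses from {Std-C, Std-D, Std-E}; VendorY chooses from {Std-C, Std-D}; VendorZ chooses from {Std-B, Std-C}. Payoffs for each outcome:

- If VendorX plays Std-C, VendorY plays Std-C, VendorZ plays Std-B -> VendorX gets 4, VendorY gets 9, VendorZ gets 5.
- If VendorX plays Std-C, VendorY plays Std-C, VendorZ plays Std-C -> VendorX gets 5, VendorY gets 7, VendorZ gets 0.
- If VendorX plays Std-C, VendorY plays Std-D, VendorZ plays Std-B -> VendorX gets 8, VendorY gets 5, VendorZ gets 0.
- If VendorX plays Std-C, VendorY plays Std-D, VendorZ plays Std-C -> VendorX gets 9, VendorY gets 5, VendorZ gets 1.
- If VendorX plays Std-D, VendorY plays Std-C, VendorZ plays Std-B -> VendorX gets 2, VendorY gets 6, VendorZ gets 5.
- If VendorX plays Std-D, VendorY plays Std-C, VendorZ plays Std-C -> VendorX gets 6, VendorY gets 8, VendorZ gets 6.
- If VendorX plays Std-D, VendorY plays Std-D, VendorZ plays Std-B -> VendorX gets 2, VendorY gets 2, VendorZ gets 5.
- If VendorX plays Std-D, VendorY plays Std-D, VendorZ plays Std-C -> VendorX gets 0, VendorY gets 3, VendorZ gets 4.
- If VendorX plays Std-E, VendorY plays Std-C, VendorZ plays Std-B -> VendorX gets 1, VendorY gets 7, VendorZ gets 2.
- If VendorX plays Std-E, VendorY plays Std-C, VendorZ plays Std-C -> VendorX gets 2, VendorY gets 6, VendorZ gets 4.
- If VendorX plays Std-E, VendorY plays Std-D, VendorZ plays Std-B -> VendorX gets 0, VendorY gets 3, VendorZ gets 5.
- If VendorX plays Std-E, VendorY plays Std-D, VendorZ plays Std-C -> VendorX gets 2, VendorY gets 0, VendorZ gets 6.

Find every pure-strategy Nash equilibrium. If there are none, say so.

(Std-C, Std-C, Std-B); (Std-D, Std-C, Std-C)

(Std-C, Std-C, Std-B): VendorX gets 4, best alternative 2; VendorY gets 9, best alternative 5; VendorZ gets 5, best alternative 0. No profitable deviation — NE.
(Std-C, Std-C, Std-C): VendorX can switch to Std-D (5 → 6). Not NE.
(Std-C, Std-D, Std-B): VendorY can switch to Std-C (5 → 9). Not NE.
(Std-C, Std-D, Std-C): VendorY can switch to Std-C (5 → 7). Not NE.
(Std-D, Std-C, Std-B): VendorX can switch to Std-C (2 → 4). Not NE.
(Std-D, Std-C, Std-C): VendorX gets 6, best alternative 5; VendorY gets 8, best alternative 3; VendorZ gets 6, best alternative 5. No profitable deviation — NE.
(Std-D, Std-D, Std-B): VendorX can switch to Std-C (2 → 8). Not NE.
(Std-D, Std-D, Std-C): VendorX can switch to Std-C (0 → 9). Not NE.
(Std-E, Std-C, Std-B): VendorX can switch to Std-C (1 → 4). Not NE.
(Std-E, Std-C, Std-C): VendorX can switch to Std-C (2 → 5). Not NE.
(Std-E, Std-D, Std-B): VendorX can switch to Std-C (0 → 8). Not NE.
(Std-E, Std-D, Std-C): VendorX can switch to Std-C (2 → 9). Not NE.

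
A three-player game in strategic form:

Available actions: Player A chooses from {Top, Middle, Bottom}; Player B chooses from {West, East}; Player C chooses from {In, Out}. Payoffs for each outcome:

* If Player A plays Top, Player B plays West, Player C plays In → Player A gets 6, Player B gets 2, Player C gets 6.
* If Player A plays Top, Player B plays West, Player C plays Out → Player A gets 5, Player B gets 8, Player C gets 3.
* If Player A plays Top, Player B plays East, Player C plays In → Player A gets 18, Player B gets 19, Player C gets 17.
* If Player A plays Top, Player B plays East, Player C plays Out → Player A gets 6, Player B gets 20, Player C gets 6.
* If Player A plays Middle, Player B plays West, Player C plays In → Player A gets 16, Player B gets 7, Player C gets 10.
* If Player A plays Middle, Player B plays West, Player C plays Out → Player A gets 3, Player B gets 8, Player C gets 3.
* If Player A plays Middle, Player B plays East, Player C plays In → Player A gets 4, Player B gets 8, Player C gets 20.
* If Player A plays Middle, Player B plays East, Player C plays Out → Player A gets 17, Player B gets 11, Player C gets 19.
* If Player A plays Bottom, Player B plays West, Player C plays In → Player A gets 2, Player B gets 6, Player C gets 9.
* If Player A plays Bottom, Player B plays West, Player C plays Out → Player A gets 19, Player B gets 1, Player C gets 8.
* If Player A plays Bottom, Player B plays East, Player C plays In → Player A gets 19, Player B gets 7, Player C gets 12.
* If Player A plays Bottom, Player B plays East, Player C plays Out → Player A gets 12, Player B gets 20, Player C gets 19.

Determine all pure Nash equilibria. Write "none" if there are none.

No pure-strategy Nash equilibrium.

(Top, West, In): Player A can switch to Middle (6 → 16). Not NE.
(Top, West, Out): Player A can switch to Bottom (5 → 19). Not NE.
(Top, East, In): Player A can switch to Bottom (18 → 19). Not NE.
(Top, East, Out): Player A can switch to Middle (6 → 17). Not NE.
(Middle, West, In): Player B can switch to East (7 → 8). Not NE.
(Middle, West, Out): Player A can switch to Top (3 → 5). Not NE.
(Middle, East, In): Player A can switch to Top (4 → 18). Not NE.
(Middle, East, Out): Player C can switch to In (19 → 20). Not NE.
(Bottom, West, In): Player A can switch to Top (2 → 6). Not NE.
(Bottom, West, Out): Player B can switch to East (1 → 20). Not NE.
(The remaining 2 profiles each have a profitable deviation by the same check.)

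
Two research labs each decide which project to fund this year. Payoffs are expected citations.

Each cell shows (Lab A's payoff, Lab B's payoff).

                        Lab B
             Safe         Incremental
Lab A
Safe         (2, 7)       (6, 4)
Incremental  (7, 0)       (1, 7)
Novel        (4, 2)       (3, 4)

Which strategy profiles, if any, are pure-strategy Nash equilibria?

(Safe, Safe): Lab A can switch to Incremental (2 → 7). Not NE.
(Safe, Incremental): Lab B can switch to Safe (4 → 7). Not NE.
(Incremental, Safe): Lab B can switch to Incremental (0 → 7). Not NE.
(Incremental, Incremental): Lab A can switch to Safe (1 → 6). Not NE.
(Novel, Safe): Lab A can switch to Incremental (4 → 7). Not NE.
(Novel, Incremental): Lab A can switch to Safe (3 → 6). Not NE.

This game has no pure Nash equilibrium.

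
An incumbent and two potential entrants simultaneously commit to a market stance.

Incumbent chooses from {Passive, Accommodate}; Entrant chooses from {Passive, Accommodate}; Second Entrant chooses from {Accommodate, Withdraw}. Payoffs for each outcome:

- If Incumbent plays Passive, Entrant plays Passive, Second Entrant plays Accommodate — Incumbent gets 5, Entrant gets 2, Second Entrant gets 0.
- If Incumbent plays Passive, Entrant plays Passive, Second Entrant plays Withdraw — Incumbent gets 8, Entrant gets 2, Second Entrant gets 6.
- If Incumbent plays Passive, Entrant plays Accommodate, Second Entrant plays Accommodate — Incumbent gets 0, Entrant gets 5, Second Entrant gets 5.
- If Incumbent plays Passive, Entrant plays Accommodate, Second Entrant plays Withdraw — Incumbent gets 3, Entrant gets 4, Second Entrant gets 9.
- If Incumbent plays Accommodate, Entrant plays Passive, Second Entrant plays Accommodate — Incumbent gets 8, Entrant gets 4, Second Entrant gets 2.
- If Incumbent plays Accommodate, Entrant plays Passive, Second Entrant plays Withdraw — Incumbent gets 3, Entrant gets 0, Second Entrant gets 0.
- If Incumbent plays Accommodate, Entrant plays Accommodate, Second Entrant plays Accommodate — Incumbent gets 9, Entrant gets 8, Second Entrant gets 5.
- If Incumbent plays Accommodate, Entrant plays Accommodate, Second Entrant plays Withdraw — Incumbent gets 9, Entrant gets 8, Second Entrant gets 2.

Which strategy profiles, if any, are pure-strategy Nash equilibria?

(Accommodate, Accommodate, Accommodate)

Incumbent against (Passive, Accommodate): payoffs 5, 8 → best response Accommodate.
Incumbent against (Passive, Withdraw): payoffs 8, 3 → best response Passive.
Incumbent against (Accommodate, Accommodate): payoffs 0, 9 → best response Accommodate.
Incumbent against (Accommodate, Withdraw): payoffs 3, 9 → best response Accommodate.
Entrant against (Passive, Accommodate): payoffs 2, 5 → best response Accommodate.
Entrant against (Passive, Withdraw): payoffs 2, 4 → best response Accommodate.
Entrant against (Accommodate, Accommodate): payoffs 4, 8 → best response Accommodate.
Entrant against (Accommodate, Withdraw): payoffs 0, 8 → best response Accommodate.
Second Entrant against (Passive, Passive): payoffs 0, 6 → best response Withdraw.
Second Entrant against (Passive, Accommodate): payoffs 5, 9 → best response Withdraw.
Second Entrant against (Accommodate, Passive): payoffs 2, 0 → best response Accommodate.
Second Entrant against (Accommodate, Accommodate): payoffs 5, 2 → best response Accommodate.
Mutual best responses: (Accommodate, Accommodate, Accommodate).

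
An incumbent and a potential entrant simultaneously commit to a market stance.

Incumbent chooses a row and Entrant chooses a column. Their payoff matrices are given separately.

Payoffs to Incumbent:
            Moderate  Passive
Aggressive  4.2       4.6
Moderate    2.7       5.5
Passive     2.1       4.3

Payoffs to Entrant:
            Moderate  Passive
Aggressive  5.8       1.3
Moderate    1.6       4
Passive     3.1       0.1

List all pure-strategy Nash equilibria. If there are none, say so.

For each strategy profile, look for a profitable unilateral deviation.
(Aggressive, Moderate): Incumbent gets 4.2, best alternative 2.7; Entrant gets 5.8, best alternative 1.3. No profitable deviation — NE.
(Aggressive, Passive): Incumbent can switch to Moderate (4.6 → 5.5). Not NE.
(Moderate, Moderate): Incumbent can switch to Aggressive (2.7 → 4.2). Not NE.
(Moderate, Passive): Incumbent gets 5.5, best alternative 4.6; Entrant gets 4, best alternative 1.6. No profitable deviation — NE.
(Passive, Moderate): Incumbent can switch to Aggressive (2.1 → 4.2). Not NE.
(Passive, Passive): Incumbent can switch to Aggressive (4.3 → 4.6). Not NE.

The pure Nash equilibria are (Aggressive, Moderate), (Moderate, Passive).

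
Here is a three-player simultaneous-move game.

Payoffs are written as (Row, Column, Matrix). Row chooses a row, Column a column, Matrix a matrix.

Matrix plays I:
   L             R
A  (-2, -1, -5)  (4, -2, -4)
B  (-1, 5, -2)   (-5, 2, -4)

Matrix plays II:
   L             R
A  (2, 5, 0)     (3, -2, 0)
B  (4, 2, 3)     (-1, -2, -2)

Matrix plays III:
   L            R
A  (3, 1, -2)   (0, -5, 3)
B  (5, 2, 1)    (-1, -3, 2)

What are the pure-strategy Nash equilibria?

The unique pure-strategy Nash equilibrium is (B, L, II).

(A, L, I): Row can switch to B (-2 → -1). Not NE.
(A, L, II): Row can switch to B (2 → 4). Not NE.
(A, L, III): Row can switch to B (3 → 5). Not NE.
(A, R, I): Column can switch to L (-2 → -1). Not NE.
(A, R, II): Column can switch to L (-2 → 5). Not NE.
(A, R, III): Column can switch to L (-5 → 1). Not NE.
(B, L, I): Matrix can switch to II (-2 → 3). Not NE.
(B, L, II): Row gets 4, best alternative 2; Column gets 2, best alternative -2; Matrix gets 3, best alternative 1. No profitable deviation — NE.
(B, L, III): Matrix can switch to II (1 → 3). Not NE.
(B, R, I): Row can switch to A (-5 → 4). Not NE.
(B, R, II): Row can switch to A (-1 → 3). Not NE.
(The remaining 1 profile has a profitable deviation by the same check.)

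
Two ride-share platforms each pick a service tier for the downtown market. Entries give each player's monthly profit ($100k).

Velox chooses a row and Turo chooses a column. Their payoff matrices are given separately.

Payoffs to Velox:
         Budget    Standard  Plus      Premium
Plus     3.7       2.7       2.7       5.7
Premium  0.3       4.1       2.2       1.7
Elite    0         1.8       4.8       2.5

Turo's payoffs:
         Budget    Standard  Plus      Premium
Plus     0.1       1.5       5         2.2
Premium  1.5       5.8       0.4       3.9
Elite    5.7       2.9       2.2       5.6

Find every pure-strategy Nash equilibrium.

Pure NE: (Premium, Standard)

Velox against Budget: payoffs 3.7, 0.3, 0 → best response Plus.
Velox against Standard: payoffs 2.7, 4.1, 1.8 → best response Premium.
Velox against Plus: payoffs 2.7, 2.2, 4.8 → best response Elite.
Velox against Premium: payoffs 5.7, 1.7, 2.5 → best response Plus.
Turo against Plus: payoffs 0.1, 1.5, 5, 2.2 → best response Plus.
Turo against Premium: payoffs 1.5, 5.8, 0.4, 3.9 → best response Standard.
Turo against Elite: payoffs 5.7, 2.9, 2.2, 5.6 → best response Budget.
Mutual best responses: (Premium, Standard).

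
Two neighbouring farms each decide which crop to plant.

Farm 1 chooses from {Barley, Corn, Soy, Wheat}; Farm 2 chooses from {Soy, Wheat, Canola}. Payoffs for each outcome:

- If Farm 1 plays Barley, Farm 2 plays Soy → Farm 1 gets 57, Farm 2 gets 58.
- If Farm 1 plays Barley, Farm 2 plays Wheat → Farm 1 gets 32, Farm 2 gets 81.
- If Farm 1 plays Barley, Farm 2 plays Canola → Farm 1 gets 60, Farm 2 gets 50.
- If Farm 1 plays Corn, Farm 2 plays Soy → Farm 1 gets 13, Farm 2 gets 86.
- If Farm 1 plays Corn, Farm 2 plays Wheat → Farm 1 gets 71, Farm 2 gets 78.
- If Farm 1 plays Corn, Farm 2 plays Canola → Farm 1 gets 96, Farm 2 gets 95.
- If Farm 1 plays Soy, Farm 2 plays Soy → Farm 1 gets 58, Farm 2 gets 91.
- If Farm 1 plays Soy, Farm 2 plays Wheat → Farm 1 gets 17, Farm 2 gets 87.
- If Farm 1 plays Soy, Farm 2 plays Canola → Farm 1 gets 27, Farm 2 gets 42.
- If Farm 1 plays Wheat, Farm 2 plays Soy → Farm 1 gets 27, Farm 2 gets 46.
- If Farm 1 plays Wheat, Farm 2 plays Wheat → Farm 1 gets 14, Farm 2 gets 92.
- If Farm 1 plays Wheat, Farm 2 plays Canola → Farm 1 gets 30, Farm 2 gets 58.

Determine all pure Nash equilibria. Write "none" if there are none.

For each player, find the best response to each opponent profile; mutual best responses are the pure NE.
Farm 1 against Soy: payoffs 57, 13, 58, 27 → best response Soy.
Farm 1 against Wheat: payoffs 32, 71, 17, 14 → best response Corn.
Farm 1 against Canola: payoffs 60, 96, 27, 30 → best response Corn.
Farm 2 against Barley: payoffs 58, 81, 50 → best response Wheat.
Farm 2 against Corn: payoffs 86, 78, 95 → best response Canola.
Farm 2 against Soy: payoffs 91, 87, 42 → best response Soy.
Farm 2 against Wheat: payoffs 46, 92, 58 → best response Wheat.
Mutual best responses: (Corn, Canola); (Soy, Soy).

Pure-strategy Nash equilibria: (Corn, Canola) and (Soy, Soy)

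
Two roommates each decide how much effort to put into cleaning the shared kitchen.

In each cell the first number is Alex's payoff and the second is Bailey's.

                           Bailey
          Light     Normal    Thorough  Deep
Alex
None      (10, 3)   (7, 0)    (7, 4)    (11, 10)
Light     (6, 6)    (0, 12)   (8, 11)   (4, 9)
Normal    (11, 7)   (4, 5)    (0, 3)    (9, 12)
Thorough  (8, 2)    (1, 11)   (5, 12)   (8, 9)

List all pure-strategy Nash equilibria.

Pure NE: (None, Deep)

Alex against Light: payoffs 10, 6, 11, 8 → best response Normal.
Alex against Normal: payoffs 7, 0, 4, 1 → best response None.
Alex against Thorough: payoffs 7, 8, 0, 5 → best response Light.
Alex against Deep: payoffs 11, 4, 9, 8 → best response None.
Bailey against None: payoffs 3, 0, 4, 10 → best response Deep.
Bailey against Light: payoffs 6, 12, 11, 9 → best response Normal.
Bailey against Normal: payoffs 7, 5, 3, 12 → best response Deep.
Bailey against Thorough: payoffs 2, 11, 12, 9 → best response Thorough.
Mutual best responses: (None, Deep).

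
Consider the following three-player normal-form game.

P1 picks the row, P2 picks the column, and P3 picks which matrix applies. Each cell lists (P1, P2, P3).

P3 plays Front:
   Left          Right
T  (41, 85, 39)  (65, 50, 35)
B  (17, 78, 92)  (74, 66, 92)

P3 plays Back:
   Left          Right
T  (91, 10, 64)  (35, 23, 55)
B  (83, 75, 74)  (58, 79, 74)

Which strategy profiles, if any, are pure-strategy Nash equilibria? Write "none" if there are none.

none

Mark each player's best response to every combination of opponents' strategies; a profile where every player is best-responding is a pure Nash equilibrium.
P1 against (Left, Front): payoffs 41, 17 → best response T.
P1 against (Left, Back): payoffs 91, 83 → best response T.
P1 against (Right, Front): payoffs 65, 74 → best response B.
P1 against (Right, Back): payoffs 35, 58 → best response B.
P2 against (T, Front): payoffs 85, 50 → best response Left.
P2 against (T, Back): payoffs 10, 23 → best response Right.
P2 against (B, Front): payoffs 78, 66 → best response Left.
P2 against (B, Back): payoffs 75, 79 → best response Right.
P3 against (T, Left): payoffs 39, 64 → best response Back.
P3 against (T, Right): payoffs 35, 55 → best response Back.
P3 against (B, Left): payoffs 92, 74 → best response Front.
P3 against (B, Right): payoffs 92, 74 → best response Front.
No profile is a mutual best response for all players.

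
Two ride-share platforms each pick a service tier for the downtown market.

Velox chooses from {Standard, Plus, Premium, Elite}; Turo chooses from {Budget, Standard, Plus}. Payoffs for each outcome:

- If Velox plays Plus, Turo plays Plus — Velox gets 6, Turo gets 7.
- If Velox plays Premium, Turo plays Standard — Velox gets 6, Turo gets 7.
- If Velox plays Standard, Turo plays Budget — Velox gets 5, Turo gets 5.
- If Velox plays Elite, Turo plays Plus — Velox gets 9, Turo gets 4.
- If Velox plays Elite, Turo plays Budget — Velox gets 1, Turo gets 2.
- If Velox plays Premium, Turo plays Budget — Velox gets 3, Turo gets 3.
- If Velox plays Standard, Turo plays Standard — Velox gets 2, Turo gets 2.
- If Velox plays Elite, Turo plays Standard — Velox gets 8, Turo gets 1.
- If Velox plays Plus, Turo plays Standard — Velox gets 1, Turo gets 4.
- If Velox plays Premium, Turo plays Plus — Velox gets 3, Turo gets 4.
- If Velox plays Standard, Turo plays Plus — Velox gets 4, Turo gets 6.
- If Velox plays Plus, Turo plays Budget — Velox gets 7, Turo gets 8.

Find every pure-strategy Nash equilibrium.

For each strategy profile, look for a profitable unilateral deviation.
(Standard, Budget): Velox can switch to Plus (5 → 7). Not NE.
(Standard, Standard): Velox can switch to Premium (2 → 6). Not NE.
(Standard, Plus): Velox can switch to Plus (4 → 6). Not NE.
(Plus, Budget): Velox gets 7, best alternative 5; Turo gets 8, best alternative 7. No profitable deviation — NE.
(Plus, Standard): Velox can switch to Standard (1 → 2). Not NE.
(Plus, Plus): Velox can switch to Elite (6 → 9). Not NE.
(Premium, Budget): Velox can switch to Standard (3 → 5). Not NE.
(Elite, Plus): Velox gets 9, best alternative 6; Turo gets 4, best alternative 2. No profitable deviation — NE.
(The remaining 4 profiles each have a profitable deviation by the same check.)

(Plus, Budget); (Elite, Plus)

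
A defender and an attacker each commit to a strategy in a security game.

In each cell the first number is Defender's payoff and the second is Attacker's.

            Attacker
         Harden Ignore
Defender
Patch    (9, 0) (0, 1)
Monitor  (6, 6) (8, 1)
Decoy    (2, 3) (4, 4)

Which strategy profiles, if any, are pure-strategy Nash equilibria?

No pure-strategy Nash equilibrium.

Defender against Harden: payoffs 9, 6, 2 → best response Patch.
Defender against Ignore: payoffs 0, 8, 4 → best response Monitor.
Attacker against Patch: payoffs 0, 1 → best response Ignore.
Attacker against Monitor: payoffs 6, 1 → best response Harden.
Attacker against Decoy: payoffs 3, 4 → best response Ignore.
No profile is a mutual best response for all players.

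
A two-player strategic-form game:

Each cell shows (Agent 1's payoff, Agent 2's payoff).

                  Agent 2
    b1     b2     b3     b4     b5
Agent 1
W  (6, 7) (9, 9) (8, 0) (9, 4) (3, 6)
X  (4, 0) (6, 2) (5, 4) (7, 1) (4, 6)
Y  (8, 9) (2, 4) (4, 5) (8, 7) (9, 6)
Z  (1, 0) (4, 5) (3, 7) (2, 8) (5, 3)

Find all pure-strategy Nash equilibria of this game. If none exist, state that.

Pure-strategy Nash equilibria: (W, b2); (Y, b1)

Agent 1 against b1: payoffs 6, 4, 8, 1 → best response Y.
Agent 1 against b2: payoffs 9, 6, 2, 4 → best response W.
Agent 1 against b3: payoffs 8, 5, 4, 3 → best response W.
Agent 1 against b4: payoffs 9, 7, 8, 2 → best response W.
Agent 1 against b5: payoffs 3, 4, 9, 5 → best response Y.
Agent 2 against W: payoffs 7, 9, 0, 4, 6 → best response b2.
Agent 2 against X: payoffs 0, 2, 4, 1, 6 → best response b5.
Agent 2 against Y: payoffs 9, 4, 5, 7, 6 → best response b1.
Agent 2 against Z: payoffs 0, 5, 7, 8, 3 → best response b4.
Mutual best responses: (W, b2); (Y, b1).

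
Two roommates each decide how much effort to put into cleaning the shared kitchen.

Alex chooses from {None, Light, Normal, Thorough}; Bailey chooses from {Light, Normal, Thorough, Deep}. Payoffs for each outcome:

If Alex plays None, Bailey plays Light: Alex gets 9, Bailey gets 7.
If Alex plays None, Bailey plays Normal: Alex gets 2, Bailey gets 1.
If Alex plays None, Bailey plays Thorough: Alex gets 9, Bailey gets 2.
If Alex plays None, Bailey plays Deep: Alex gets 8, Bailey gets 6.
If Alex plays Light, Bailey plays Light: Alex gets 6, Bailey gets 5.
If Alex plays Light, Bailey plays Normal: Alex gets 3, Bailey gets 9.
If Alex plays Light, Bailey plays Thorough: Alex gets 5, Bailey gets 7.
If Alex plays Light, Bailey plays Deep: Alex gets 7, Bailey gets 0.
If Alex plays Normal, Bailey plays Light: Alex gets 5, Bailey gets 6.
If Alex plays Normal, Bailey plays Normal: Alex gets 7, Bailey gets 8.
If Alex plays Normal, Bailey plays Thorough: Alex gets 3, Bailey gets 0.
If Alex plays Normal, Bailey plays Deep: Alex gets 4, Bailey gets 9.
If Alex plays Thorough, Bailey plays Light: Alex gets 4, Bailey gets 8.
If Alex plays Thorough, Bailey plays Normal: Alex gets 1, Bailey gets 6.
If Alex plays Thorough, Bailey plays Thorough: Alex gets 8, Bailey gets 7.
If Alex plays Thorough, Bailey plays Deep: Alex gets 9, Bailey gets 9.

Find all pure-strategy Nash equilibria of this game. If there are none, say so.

(None, Light): Alex gets 9, best alternative 6; Bailey gets 7, best alternative 6. No profitable deviation — NE.
(None, Normal): Alex can switch to Light (2 → 3). Not NE.
(None, Thorough): Bailey can switch to Light (2 → 7). Not NE.
(None, Deep): Alex can switch to Thorough (8 → 9). Not NE.
(Light, Light): Alex can switch to None (6 → 9). Not NE.
(Light, Normal): Alex can switch to Normal (3 → 7). Not NE.
(Light, Thorough): Alex can switch to None (5 → 9). Not NE.
(Light, Deep): Alex can switch to None (7 → 8). Not NE.
(Normal, Light): Alex can switch to None (5 → 9). Not NE.
(Normal, Normal): Bailey can switch to Deep (8 → 9). Not NE.
(Normal, Thorough): Alex can switch to None (3 → 9). Not NE.
(Normal, Deep): Alex can switch to None (4 → 8). Not NE.
(Thorough, Light): Alex can switch to None (4 → 9). Not NE.
(Thorough, Deep): Alex gets 9, best alternative 8; Bailey gets 9, best alternative 8. No profitable deviation — NE.
(The remaining 2 profiles each have a profitable deviation by the same check.)

(None, Light), (Thorough, Deep)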